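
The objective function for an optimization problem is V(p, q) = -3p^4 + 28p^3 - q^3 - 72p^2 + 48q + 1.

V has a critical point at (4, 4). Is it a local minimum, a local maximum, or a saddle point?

The mixed partial ∂²V/∂p∂q is 0, so the Hessian at any point is diag(V_pp, V_qq) = diag(12(-3p^2 + 14p - 12), -6q).
At (4, 4): H = diag(-48, -24).
Both eigenvalues are negative, so H is negative definite: a local maximum.

local maximum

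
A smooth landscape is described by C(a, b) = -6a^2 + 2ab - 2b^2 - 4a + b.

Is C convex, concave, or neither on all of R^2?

concave

C is quadratic, so its Hessian is the constant matrix H = [[-12, 2], [2, -4]].
det(H) = 44, tr(H) = -16.
det(H) > 0 and tr(H) < 0, so H is negative definite everywhere: concave.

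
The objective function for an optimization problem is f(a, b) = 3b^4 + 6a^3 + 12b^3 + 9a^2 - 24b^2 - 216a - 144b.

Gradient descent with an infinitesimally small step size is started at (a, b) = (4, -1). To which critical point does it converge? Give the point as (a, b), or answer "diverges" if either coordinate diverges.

(3, 2)

f is separable, so gradient descent decouples: a follows -∂f/∂a, b follows -∂f/∂b.
∂f/∂a = 18(a - 3)(a + 4); at a=4 this is 144, so a decreases.
∂f/∂b = 12(b - 2)(b + 2)(b + 3); at b=-1 this is -72, so b increases.
a converges to its nearest critical value 3 (a local min of the a-part); b converges to 2. The iterate converges to (3, 2).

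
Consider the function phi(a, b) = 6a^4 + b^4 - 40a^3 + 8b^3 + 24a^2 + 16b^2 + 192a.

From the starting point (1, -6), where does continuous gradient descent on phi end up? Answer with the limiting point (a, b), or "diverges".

phi is separable, so gradient descent decouples: a follows -∂phi/∂a, b follows -∂phi/∂b.
∂phi/∂a = 24(a - 4)(a - 2)(a + 1); at a=1 this is 144, so a decreases.
∂phi/∂b = 4b(b + 2)(b + 4); at b=-6 this is -192, so b increases.
a converges to its nearest critical value -1 (a local min of the a-part); b converges to -4. The iterate converges to (-1, -4).

(-1, -4)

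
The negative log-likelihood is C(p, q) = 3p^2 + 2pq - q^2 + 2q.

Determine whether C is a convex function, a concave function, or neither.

neither

C is quadratic, so its Hessian is the constant matrix H = [[6, 2], [2, -2]].
det(H) = -16, tr(H) = 4.
det(H) < 0, so H is indefinite: neither convex nor concave.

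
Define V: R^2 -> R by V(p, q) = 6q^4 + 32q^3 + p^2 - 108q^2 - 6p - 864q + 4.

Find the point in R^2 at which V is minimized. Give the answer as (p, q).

V(p,q) separates as A(p) + B(q) + 4, so its minimum is min A + min B + 4.
A'(p) = 2p - 6 vanishes at p ∈ {3}; B'(q) = 24(q - 3)(q + 3)(q + 4) vanishes at q ∈ {-4, -3, 3}.
Local minima of A (where A''>0): A(3)=-9. Local minima of B: B(-4)=1216, B(3)=-2214.
So the global minimum of V is A(3) + B(3) + 4 = -9 − 2214 + 4 = -2219, attained at (3, 3).

(3, 3)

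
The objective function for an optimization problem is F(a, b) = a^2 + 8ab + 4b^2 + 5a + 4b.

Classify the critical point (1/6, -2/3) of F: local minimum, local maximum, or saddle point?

saddle point

The Hessian of F is constant: H = [[2, 8], [8, 8]].
det(H) = 2·8 − 8² = -48.
Since det(H) < 0, H is indefinite and the critical point is a saddle point.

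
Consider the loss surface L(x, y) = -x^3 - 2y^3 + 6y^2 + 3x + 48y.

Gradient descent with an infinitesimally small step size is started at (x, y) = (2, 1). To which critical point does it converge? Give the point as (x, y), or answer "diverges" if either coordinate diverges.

L is separable, so gradient descent decouples: x follows -∂L/∂x, y follows -∂L/∂y.
∂L/∂x = -3(x - 1)(x + 1); at x=2 this is -9, so x increases.
∂L/∂y = -6(y - 4)(y + 2); at y=1 this is 54, so y decreases.
The x-coordinate has no critical point in that direction and runs off to infinity.

diverges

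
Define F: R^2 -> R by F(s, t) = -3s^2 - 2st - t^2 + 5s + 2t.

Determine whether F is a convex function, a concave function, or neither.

concave

F is quadratic, so its Hessian is the constant matrix H = [[-6, -2], [-2, -2]].
det(H) = 8, tr(H) = -8.
det(H) > 0 and tr(H) < 0, so H is negative definite everywhere: concave.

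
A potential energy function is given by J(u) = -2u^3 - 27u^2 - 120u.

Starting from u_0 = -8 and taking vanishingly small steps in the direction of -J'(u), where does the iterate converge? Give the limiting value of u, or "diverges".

-5

J'(u) = -6(u + 4)(u + 5), so J'(-8) = -72.
Gradient descent moves in the -J' direction, i.e. u is increasing.
The nearest critical point in that direction is u = -5, where J'' = 6 > 0 (a local minimum). The iterate converges there.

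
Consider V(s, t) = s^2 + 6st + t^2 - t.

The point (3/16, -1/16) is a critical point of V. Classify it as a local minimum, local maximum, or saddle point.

saddle point

The Hessian of V is constant: H = [[2, 6], [6, 2]].
det(H) = 2·2 − 6² = -32.
Since det(H) < 0, H is indefinite and the critical point is a saddle point.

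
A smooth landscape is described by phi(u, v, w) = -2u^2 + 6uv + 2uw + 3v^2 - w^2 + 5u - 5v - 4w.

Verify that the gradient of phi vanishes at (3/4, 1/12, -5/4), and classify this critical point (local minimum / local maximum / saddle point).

∇phi = (-4u + 6v + 2w + 5, 6u + 6v - 5, 2u - 2w - 4); substituting (3/4, 1/12, -5/4) gives ∇phi = (0, 0, 0), so (3/4, 1/12, -5/4) is indeed a critical point.
The Hessian is constant: H = [[-4, 6, 2], [6, 6, 0], [2, 0, -2]].
Leading principal minors: Δ₁ = -4, Δ₂ = -60, Δ₃ = 96.
The minors fit neither the all-positive nor the alternating-sign pattern, so H is indefinite: a saddle point.

saddle point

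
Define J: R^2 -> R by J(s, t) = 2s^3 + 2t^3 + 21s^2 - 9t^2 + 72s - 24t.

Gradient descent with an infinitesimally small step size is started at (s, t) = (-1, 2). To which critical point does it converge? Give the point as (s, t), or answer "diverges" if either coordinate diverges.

(-3, 4)

J is separable, so gradient descent decouples: s follows -∂J/∂s, t follows -∂J/∂t.
∂J/∂s = 6(s + 3)(s + 4); at s=-1 this is 36, so s decreases.
∂J/∂t = 6(t - 4)(t + 1); at t=2 this is -36, so t increases.
s converges to its nearest critical value -3 (a local min of the s-part); t converges to 4. The iterate converges to (-3, 4).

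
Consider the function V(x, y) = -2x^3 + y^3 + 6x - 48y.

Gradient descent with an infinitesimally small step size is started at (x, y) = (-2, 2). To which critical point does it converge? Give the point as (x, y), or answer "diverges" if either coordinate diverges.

V is separable, so gradient descent decouples: x follows -∂V/∂x, y follows -∂V/∂y.
∂V/∂x = -6(x - 1)(x + 1); at x=-2 this is -18, so x increases.
∂V/∂y = 3(y - 4)(y + 4); at y=2 this is -36, so y increases.
x converges to its nearest critical value -1 (a local min of the x-part); y converges to 4. The iterate converges to (-1, 4).

(-1, 4)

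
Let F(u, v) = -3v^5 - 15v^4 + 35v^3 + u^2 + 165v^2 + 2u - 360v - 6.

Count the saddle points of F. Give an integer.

2

F separates as a function of u plus a function of v, so ∇F=0 decouples.
∂F/∂u = 2(u + 1) = 0 at u ∈ {-1}; ∂F/∂v = -15(v - 2)(v - 1)(v + 3)(v + 4) = 0 at v ∈ {-4, -3, 1, 2}.
The Hessian is diagonal: diag(F_uu, F_vv). Second derivatives: F_uu(-1)=2; F_vv(-4)=450, F_vv(-3)=-300, F_vv(1)=300, F_vv(2)=-450.
Saddle points occur where the two diagonal entries have opposite signs: (-1, -3), (-1, 2). Count: 2.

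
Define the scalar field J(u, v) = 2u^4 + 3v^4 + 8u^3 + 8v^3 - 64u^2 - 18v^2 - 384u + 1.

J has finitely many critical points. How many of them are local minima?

4

J separates as a function of u plus a function of v, so ∇J=0 decouples.
∂J/∂u = 8(u - 4)(u + 3)(u + 4) = 0 at u ∈ {-4, -3, 4}; ∂J/∂v = 12v(v - 1)(v + 3) = 0 at v ∈ {-3, 0, 1}.
The Hessian is diagonal: diag(J_uu, J_vv). Second derivatives: J_uu(-4)=64, J_uu(-3)=-56, J_uu(4)=448; J_vv(-3)=144, J_vv(0)=-36, J_vv(1)=48.
Local minima occur where both diagonal entries positive: (-4, -3), (-4, 1), (4, -3), (4, 1). Count: 4.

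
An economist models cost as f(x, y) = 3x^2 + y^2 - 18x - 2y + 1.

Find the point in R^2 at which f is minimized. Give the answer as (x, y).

(3, 1)

f(x,y) separates as P(x) + Q(y) + 1, so its minimum is min P + min Q + 1.
P'(x) = 6x - 18 vanishes at x ∈ {3}; Q'(y) = 2y - 2 vanishes at y ∈ {1}.
Local minima of P (where P''>0): P(3)=-27. Local minima of Q: Q(1)=-1.
So the global minimum of f is P(3) + Q(1) + 1 = -27 − 1 + 1 = -27, attained at (3, 1).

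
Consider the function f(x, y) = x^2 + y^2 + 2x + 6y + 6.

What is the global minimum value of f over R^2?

f(x,y) separates as P(x) + Q(y) + 6, so its minimum is min P + min Q + 6.
P'(x) = 2x + 2 vanishes at x ∈ {-1}; Q'(y) = 2y + 6 vanishes at y ∈ {-3}.
Local minima of P (where P''>0): P(-1)=-1. Local minima of Q: Q(-3)=-9.
So the global minimum of f is P(-1) + Q(-3) + 6 = -1 − 9 + 6 = -4, attained at (-1, -3).

-4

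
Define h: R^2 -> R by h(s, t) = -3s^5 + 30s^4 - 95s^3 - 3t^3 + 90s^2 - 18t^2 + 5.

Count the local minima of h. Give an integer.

h separates as a function of s plus a function of t, so ∇h=0 decouples.
∂h/∂s = -15s(s - 4)(s - 3)(s - 1) = 0 at s ∈ {0, 1, 3, 4}; ∂h/∂t = -9t(t + 4) = 0 at t ∈ {-4, 0}.
The Hessian is diagonal: diag(h_ss, h_tt). Second derivatives: h_ss(0)=180, h_ss(1)=-90, h_ss(3)=90, h_ss(4)=-180; h_tt(-4)=36, h_tt(0)=-36.
Local minima occur where both diagonal entries positive: (0, -4), (3, -4). Count: 2.

2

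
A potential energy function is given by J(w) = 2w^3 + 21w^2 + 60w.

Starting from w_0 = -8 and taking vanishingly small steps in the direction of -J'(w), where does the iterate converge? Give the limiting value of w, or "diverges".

diverges

J'(w) = 6(w + 2)(w + 5), so J'(-8) = 108.
Gradient descent moves in the -J' direction, i.e. w is decreasing.
There is no critical point below w=-8, and J' keeps the same sign, so the iterate runs off to −∞.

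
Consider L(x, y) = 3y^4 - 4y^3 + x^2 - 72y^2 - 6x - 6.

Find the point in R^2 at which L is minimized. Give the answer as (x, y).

(3, 4)

L(x,y) separates as P(x) + Q(y) − 6, so its minimum is min P + min Q − 6.
P'(x) = 2x - 6 vanishes at x ∈ {3}; Q'(y) = 12y(y - 4)(y + 3) vanishes at y ∈ {-3, 0, 4}.
Local minima of P (where P''>0): P(3)=-9. Local minima of Q: Q(-3)=-297, Q(4)=-640.
So the global minimum of L is P(3) + Q(4) − 6 = -9 − 640 − 6 = -655, attained at (3, 4).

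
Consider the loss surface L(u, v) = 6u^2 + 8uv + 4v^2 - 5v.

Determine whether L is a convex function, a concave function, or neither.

L is quadratic, so its Hessian is the constant matrix H = [[12, 8], [8, 8]].
det(H) = 32, tr(H) = 20.
det(H) > 0 and tr(H) > 0, so H is positive definite everywhere: convex.

convex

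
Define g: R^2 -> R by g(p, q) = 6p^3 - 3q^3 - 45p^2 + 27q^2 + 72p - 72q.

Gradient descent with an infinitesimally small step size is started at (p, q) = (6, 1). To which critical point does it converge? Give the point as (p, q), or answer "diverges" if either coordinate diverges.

g is separable, so gradient descent decouples: p follows -∂g/∂p, q follows -∂g/∂q.
∂g/∂p = 18(p - 4)(p - 1); at p=6 this is 180, so p decreases.
∂g/∂q = -9(q - 4)(q - 2); at q=1 this is -27, so q increases.
p converges to its nearest critical value 4 (a local min of the p-part); q converges to 2. The iterate converges to (4, 2).

(4, 2)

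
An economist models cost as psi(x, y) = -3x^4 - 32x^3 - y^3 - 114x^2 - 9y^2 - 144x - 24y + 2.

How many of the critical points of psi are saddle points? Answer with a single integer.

3

psi separates as a function of x plus a function of y, so ∇psi=0 decouples.
∂psi/∂x = -12(x + 1)(x + 3)(x + 4) = 0 at x ∈ {-4, -3, -1}; ∂psi/∂y = -3(y + 2)(y + 4) = 0 at y ∈ {-4, -2}.
The Hessian is diagonal: diag(psi_xx, psi_yy). Second derivatives: psi_xx(-4)=-36, psi_xx(-3)=24, psi_xx(-1)=-72; psi_yy(-4)=6, psi_yy(-2)=-6.
Saddle points occur where the two diagonal entries have opposite signs: (-4, -4), (-3, -2), (-1, -4). Count: 3.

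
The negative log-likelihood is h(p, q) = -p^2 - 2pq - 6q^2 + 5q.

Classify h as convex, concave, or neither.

concave

h is quadratic, so its Hessian is the constant matrix H = [[-2, -2], [-2, -12]].
det(H) = 20, tr(H) = -14.
det(H) > 0 and tr(H) < 0, so H is negative definite everywhere: concave.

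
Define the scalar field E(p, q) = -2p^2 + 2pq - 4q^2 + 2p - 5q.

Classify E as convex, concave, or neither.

E is quadratic, so its Hessian is the constant matrix H = [[-4, 2], [2, -8]].
det(H) = 28, tr(H) = -12.
det(H) > 0 and tr(H) < 0, so H is negative definite everywhere: concave.

concave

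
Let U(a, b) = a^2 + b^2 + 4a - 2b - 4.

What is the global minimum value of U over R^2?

-9

U(a,b) separates as P(a) + Q(b) − 4, so its minimum is min P + min Q − 4.
P'(a) = 2a + 4 vanishes at a ∈ {-2}; Q'(b) = 2b - 2 vanishes at b ∈ {1}.
Local minima of P (where P''>0): P(-2)=-4. Local minima of Q: Q(1)=-1.
So the global minimum of U is P(-2) + Q(1) − 4 = -4 − 1 − 4 = -9, attained at (-2, 1).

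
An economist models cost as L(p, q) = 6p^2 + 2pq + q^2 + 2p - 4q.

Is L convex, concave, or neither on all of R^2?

convex

L is quadratic, so its Hessian is the constant matrix H = [[12, 2], [2, 2]].
det(H) = 20, tr(H) = 14.
det(H) > 0 and tr(H) > 0, so H is positive definite everywhere: convex.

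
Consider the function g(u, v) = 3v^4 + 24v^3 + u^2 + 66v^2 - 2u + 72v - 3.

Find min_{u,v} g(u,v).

-31

g(u,v) separates as P(u) + Q(v) − 3, so its minimum is min P + min Q − 3.
P'(u) = 2u - 2 vanishes at u ∈ {1}; Q'(v) = 12(v + 1)(v + 2)(v + 3) vanishes at v ∈ {-3, -2, -1}.
Local minima of P (where P''>0): P(1)=-1. Local minima of Q: Q(-3)=-27, Q(-1)=-27.
So the global minimum of g is P(1) + Q(-3) − 3 = -1 − 27 − 3 = -31, attained at (1, -3).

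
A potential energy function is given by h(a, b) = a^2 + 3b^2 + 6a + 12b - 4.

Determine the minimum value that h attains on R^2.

-25

h(a,b) separates as P(a) + Q(b) − 4, so its minimum is min P + min Q − 4.
P'(a) = 2a + 6 vanishes at a ∈ {-3}; Q'(b) = 6b + 12 vanishes at b ∈ {-2}.
Local minima of P (where P''>0): P(-3)=-9. Local minima of Q: Q(-2)=-12.
So the global minimum of h is P(-3) + Q(-2) − 4 = -9 − 12 − 4 = -25, attained at (-3, -2).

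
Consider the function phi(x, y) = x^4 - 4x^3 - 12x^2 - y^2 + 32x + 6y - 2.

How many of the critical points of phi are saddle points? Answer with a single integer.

phi separates as a function of x plus a function of y, so ∇phi=0 decouples.
∂phi/∂x = 4(x - 4)(x - 1)(x + 2) = 0 at x ∈ {-2, 1, 4}; ∂phi/∂y = -2(y - 3) = 0 at y ∈ {3}.
The Hessian is diagonal: diag(phi_xx, phi_yy). Second derivatives: phi_xx(-2)=72, phi_xx(1)=-36, phi_xx(4)=72; phi_yy(3)=-2.
Saddle points occur where the two diagonal entries have opposite signs: (-2, 3), (4, 3). Count: 2.

2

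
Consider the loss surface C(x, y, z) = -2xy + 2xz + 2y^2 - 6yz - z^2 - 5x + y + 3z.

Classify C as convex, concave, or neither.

C is quadratic, so its Hessian is the constant matrix H = [[0, -2, 2], [-2, 4, -6], [2, -6, -2]].
Leading principal minors: 0, -4, 40.
Neither pattern holds ⇒ H is indefinite ⇒ neither convex nor concave.

neither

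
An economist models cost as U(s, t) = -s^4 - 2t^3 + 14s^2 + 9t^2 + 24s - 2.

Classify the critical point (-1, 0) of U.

The mixed partial ∂²U/∂s∂t is 0, so the Hessian at any point is diag(U_ss, U_tt) = diag(4(-3s^2 + 7), 6(-2t + 3)).
At (-1, 0): H = diag(16, 18).
Both eigenvalues are positive, so H is positive definite: a local minimum.

local minimum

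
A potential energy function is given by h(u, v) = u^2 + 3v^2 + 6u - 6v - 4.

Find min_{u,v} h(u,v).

-16

h(u,v) separates as P(u) + Q(v) − 4, so its minimum is min P + min Q − 4.
P'(u) = 2u + 6 vanishes at u ∈ {-3}; Q'(v) = 6v - 6 vanishes at v ∈ {1}.
Local minima of P (where P''>0): P(-3)=-9. Local minima of Q: Q(1)=-3.
So the global minimum of h is P(-3) + Q(1) − 4 = -9 − 3 − 4 = -16, attained at (-3, 1).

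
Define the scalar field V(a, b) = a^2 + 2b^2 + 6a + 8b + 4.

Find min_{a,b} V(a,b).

-13

V(a,b) separates as P(a) + Q(b) + 4, so its minimum is min P + min Q + 4.
P'(a) = 2a + 6 vanishes at a ∈ {-3}; Q'(b) = 4b + 8 vanishes at b ∈ {-2}.
Local minima of P (where P''>0): P(-3)=-9. Local minima of Q: Q(-2)=-8.
So the global minimum of V is P(-3) + Q(-2) + 4 = -9 − 8 + 4 = -13, attained at (-3, -2).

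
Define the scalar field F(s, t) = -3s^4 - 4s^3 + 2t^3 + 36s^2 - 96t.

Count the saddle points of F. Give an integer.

F separates as a function of s plus a function of t, so ∇F=0 decouples.
∂F/∂s = -12s(s - 2)(s + 3) = 0 at s ∈ {-3, 0, 2}; ∂F/∂t = 6(t - 4)(t + 4) = 0 at t ∈ {-4, 4}.
The Hessian is diagonal: diag(F_ss, F_tt). Second derivatives: F_ss(-3)=-180, F_ss(0)=72, F_ss(2)=-120; F_tt(-4)=-48, F_tt(4)=48.
Saddle points occur where the two diagonal entries have opposite signs: (-3, 4), (0, -4), (2, 4). Count: 3.

3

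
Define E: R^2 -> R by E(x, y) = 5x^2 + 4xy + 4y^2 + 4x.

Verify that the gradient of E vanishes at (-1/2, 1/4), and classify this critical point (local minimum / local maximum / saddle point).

local minimum

∇E = (10x + 4y + 4, 4x + 8y); substituting (-1/2, 1/4) gives ∇E = (0, 0), so (-1/2, 1/4) is indeed a critical point.
The Hessian of E is constant: H = [[10, 4], [4, 8]].
det(H) = 10·8 − 4² = 64.
det(H) > 0 and tr(H) = 18 > 0, so H is positive definite and the point is a local minimum.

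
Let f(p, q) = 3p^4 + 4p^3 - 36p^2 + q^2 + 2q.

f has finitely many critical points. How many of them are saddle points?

1

f separates as a function of p plus a function of q, so ∇f=0 decouples.
∂f/∂p = 12p(p - 2)(p + 3) = 0 at p ∈ {-3, 0, 2}; ∂f/∂q = 2(q + 1) = 0 at q ∈ {-1}.
The Hessian is diagonal: diag(f_pp, f_qq). Second derivatives: f_pp(-3)=180, f_pp(0)=-72, f_pp(2)=120; f_qq(-1)=2.
Saddle points occur where the two diagonal entries have opposite signs: (0, -1). Count: 1.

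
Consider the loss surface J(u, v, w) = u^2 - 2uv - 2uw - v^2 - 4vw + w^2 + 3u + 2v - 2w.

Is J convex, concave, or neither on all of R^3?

neither

J is quadratic, so its Hessian is the constant matrix H = [[2, -2, -2], [-2, -2, -4], [-2, -4, 2]].
Leading principal minors: 2, -8, -72.
Neither pattern holds ⇒ H is indefinite ⇒ neither convex nor concave.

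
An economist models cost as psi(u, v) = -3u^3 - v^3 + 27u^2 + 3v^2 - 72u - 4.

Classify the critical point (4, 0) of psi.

saddle point

The mixed partial ∂²psi/∂u∂v is 0, so the Hessian at any point is diag(psi_uu, psi_vv) = diag(18(-u + 3), 6(-v + 1)).
At (4, 0): H = diag(-18, 6).
The eigenvalues have opposite signs, so H is indefinite: a saddle point.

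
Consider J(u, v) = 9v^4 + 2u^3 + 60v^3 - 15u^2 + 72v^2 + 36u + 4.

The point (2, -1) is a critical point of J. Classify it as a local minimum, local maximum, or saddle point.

local maximum

The mixed partial ∂²J/∂u∂v is 0, so the Hessian at any point is diag(J_uu, J_vv) = diag(6(2u - 5), 36(3v^2 + 10v + 4)).
At (2, -1): H = diag(-6, -108).
Both eigenvalues are negative, so H is negative definite: a local maximum.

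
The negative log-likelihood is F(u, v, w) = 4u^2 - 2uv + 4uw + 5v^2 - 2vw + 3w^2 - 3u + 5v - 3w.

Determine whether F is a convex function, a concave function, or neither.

convex

F is quadratic, so its Hessian is the constant matrix H = [[8, -2, 4], [-2, 10, -2], [4, -2, 6]].
Leading principal minors: 8, 76, 296.
All positive ⇒ H ≻ 0 ⇒ convex.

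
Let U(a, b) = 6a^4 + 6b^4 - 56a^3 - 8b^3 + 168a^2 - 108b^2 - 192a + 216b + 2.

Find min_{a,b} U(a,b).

-1044

U(a,b) separates as P(a) + Q(b) + 2, so its minimum is min P + min Q + 2.
P'(a) = 24(a - 4)(a - 2)(a - 1) vanishes at a ∈ {1, 2, 4}; Q'(b) = 24(b - 3)(b - 1)(b + 3) vanishes at b ∈ {-3, 1, 3}.
Local minima of P (where P''>0): P(1)=-74, P(4)=-128. Local minima of Q: Q(-3)=-918, Q(3)=-54.
So the global minimum of U is P(4) + Q(-3) + 2 = -128 − 918 + 2 = -1044, attained at (4, -3).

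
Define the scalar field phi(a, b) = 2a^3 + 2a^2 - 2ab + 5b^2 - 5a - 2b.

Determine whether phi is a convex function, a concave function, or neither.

The term 2a^3 is cubic, so the Hessian is not constant.
∂²phi/∂a² = 12a + 4, which takes both signs as a varies (negative for sufficiently negative a). A diagonal entry of the Hessian changing sign means the Hessian is neither positive- nor negative-semidefinite on all of R^2.

neither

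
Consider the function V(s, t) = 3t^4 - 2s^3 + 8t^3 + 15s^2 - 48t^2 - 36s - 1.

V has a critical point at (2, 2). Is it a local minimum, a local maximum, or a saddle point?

The mixed partial ∂²V/∂s∂t is 0, so the Hessian at any point is diag(V_ss, V_tt) = diag(6(-2s + 5), 12(3t^2 + 4t - 8)).
At (2, 2): H = diag(6, 144).
Both eigenvalues are positive, so H is positive definite: a local minimum.

local minimum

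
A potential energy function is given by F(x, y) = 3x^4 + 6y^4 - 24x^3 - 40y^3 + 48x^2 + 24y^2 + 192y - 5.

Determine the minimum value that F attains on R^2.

-127

F(x,y) separates as P(x) + Q(y) − 5, so its minimum is min P + min Q − 5.
P'(x) = 12x(x - 4)(x - 2) vanishes at x ∈ {0, 2, 4}; Q'(y) = 24(y - 4)(y - 2)(y + 1) vanishes at y ∈ {-1, 2, 4}.
Local minima of P (where P''>0): P(0)=0, P(4)=0. Local minima of Q: Q(-1)=-122, Q(4)=128.
So the global minimum of F is P(0) + Q(-1) − 5 = 0 − 122 − 5 = -127, attained at (0, -1).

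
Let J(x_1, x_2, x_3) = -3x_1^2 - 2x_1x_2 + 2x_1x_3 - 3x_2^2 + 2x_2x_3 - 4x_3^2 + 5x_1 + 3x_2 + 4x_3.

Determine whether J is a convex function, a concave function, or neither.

concave

J is quadratic, so its Hessian is the constant matrix H = [[-6, -2, 2], [-2, -6, 2], [2, 2, -8]].
Leading principal minors: -6, 32, -224.
Signs alternate −, +, − ⇒ H ≺ 0 ⇒ concave.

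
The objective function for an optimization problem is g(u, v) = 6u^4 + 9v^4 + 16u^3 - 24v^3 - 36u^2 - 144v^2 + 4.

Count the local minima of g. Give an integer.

g separates as a function of u plus a function of v, so ∇g=0 decouples.
∂g/∂u = 24u(u - 1)(u + 3) = 0 at u ∈ {-3, 0, 1}; ∂g/∂v = 36v(v - 4)(v + 2) = 0 at v ∈ {-2, 0, 4}.
The Hessian is diagonal: diag(g_uu, g_vv). Second derivatives: g_uu(-3)=288, g_uu(0)=-72, g_uu(1)=96; g_vv(-2)=432, g_vv(0)=-288, g_vv(4)=864.
Local minima occur where both diagonal entries positive: (-3, -2), (-3, 4), (1, -2), (1, 4). Count: 4.

4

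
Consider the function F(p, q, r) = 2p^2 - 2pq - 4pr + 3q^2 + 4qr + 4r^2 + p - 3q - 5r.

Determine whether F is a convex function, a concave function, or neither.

F is quadratic, so its Hessian is the constant matrix H = [[4, -2, -4], [-2, 6, 4], [-4, 4, 8]].
Leading principal minors: 4, 20, 64.
All positive ⇒ H ≻ 0 ⇒ convex.

convex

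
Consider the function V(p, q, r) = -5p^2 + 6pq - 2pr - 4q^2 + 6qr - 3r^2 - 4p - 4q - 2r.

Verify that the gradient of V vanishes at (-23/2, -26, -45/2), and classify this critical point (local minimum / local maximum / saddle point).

∇V = (-10p + 6q - 2r - 4, 6p - 8q + 6r - 4, -2p + 6q - 6r - 2); substituting (-23/2, -26, -45/2) gives ∇V = (0, 0, 0), so (-23/2, -26, -45/2) is indeed a critical point.
The Hessian is constant: H = [[-10, 6, -2], [6, -8, 6], [-2, 6, -6]].
Leading principal minors: Δ₁ = -10, Δ₂ = 44, Δ₃ = -16.
The minors alternate sign starting negative (−, +, −), so H is negative definite: a local maximum.

local maximum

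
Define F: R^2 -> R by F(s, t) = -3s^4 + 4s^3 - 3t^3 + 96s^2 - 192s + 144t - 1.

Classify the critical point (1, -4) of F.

local minimum

The mixed partial ∂²F/∂s∂t is 0, so the Hessian at any point is diag(F_ss, F_tt) = diag(12(-3s^2 + 2s + 16), -18t).
At (1, -4): H = diag(180, 72).
Both eigenvalues are positive, so H is positive definite: a local minimum.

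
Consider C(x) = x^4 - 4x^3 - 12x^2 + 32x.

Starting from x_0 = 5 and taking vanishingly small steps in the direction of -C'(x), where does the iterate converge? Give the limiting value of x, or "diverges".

C'(x) = 4(x - 4)(x - 1)(x + 2), so C'(5) = 112.
Gradient descent moves in the -C' direction, i.e. x is decreasing.
The nearest critical point in that direction is x = 4, where C'' = 72 > 0 (a local minimum). The iterate converges there.

4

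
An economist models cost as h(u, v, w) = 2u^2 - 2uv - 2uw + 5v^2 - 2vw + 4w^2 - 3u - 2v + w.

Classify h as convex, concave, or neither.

h is quadratic, so its Hessian is the constant matrix H = [[4, -2, -2], [-2, 10, -2], [-2, -2, 8]].
Leading principal minors: 4, 36, 216.
All positive ⇒ H ≻ 0 ⇒ convex.

convex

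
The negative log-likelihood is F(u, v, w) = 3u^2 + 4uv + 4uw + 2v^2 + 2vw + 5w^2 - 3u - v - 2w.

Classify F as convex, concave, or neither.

F is quadratic, so its Hessian is the constant matrix H = [[6, 4, 4], [4, 4, 2], [4, 2, 10]].
Leading principal minors: 6, 8, 56.
All positive ⇒ H ≻ 0 ⇒ convex.

convex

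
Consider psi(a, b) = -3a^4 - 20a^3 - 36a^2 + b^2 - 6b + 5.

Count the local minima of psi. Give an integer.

psi separates as a function of a plus a function of b, so ∇psi=0 decouples.
∂psi/∂a = -12a(a + 2)(a + 3) = 0 at a ∈ {-3, -2, 0}; ∂psi/∂b = 2(b - 3) = 0 at b ∈ {3}.
The Hessian is diagonal: diag(psi_aa, psi_bb). Second derivatives: psi_aa(-3)=-36, psi_aa(-2)=24, psi_aa(0)=-72; psi_bb(3)=2.
Local minima occur where both diagonal entries positive: (-2, 3). Count: 1.

1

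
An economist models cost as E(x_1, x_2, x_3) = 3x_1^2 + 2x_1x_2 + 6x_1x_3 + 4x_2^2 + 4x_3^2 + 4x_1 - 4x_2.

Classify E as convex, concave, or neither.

convex

E is quadratic, so its Hessian is the constant matrix H = [[6, 2, 6], [2, 8, 0], [6, 0, 8]].
Leading principal minors: 6, 44, 64.
All positive ⇒ H ≻ 0 ⇒ convex.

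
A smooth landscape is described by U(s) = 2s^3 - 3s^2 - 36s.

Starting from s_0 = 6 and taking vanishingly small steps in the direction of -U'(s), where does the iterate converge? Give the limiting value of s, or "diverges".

U'(s) = 6(s - 3)(s + 2), so U'(6) = 144.
Gradient descent moves in the -U' direction, i.e. s is decreasing.
The nearest critical point in that direction is s = 3, where U'' = 30 > 0 (a local minimum). The iterate converges there.

3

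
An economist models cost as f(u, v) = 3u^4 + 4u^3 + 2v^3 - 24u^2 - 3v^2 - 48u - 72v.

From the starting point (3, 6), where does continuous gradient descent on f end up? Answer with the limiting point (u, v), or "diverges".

(2, 4)

f is separable, so gradient descent decouples: u follows -∂f/∂u, v follows -∂f/∂v.
∂f/∂u = 12(u - 2)(u + 1)(u + 2); at u=3 this is 240, so u decreases.
∂f/∂v = 6(v - 4)(v + 3); at v=6 this is 108, so v decreases.
u converges to its nearest critical value 2 (a local min of the u-part); v converges to 4. The iterate converges to (2, 4).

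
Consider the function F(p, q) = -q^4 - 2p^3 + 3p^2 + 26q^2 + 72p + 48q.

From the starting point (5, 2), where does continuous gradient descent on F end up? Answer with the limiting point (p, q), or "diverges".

diverges

F is separable, so gradient descent decouples: p follows -∂F/∂p, q follows -∂F/∂q.
∂F/∂p = -6(p - 4)(p + 3); at p=5 this is -48, so p increases.
∂F/∂q = -4(q - 4)(q + 1)(q + 3); at q=2 this is 120, so q decreases.
The p-coordinate has no critical point in that direction and runs off to infinity.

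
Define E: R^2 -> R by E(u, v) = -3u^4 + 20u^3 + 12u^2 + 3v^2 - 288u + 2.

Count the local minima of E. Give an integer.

1

E separates as a function of u plus a function of v, so ∇E=0 decouples.
∂E/∂u = -12(u - 4)(u - 3)(u + 2) = 0 at u ∈ {-2, 3, 4}; ∂E/∂v = 6v = 0 at v ∈ {0}.
The Hessian is diagonal: diag(E_uu, E_vv). Second derivatives: E_uu(-2)=-360, E_uu(3)=60, E_uu(4)=-72; E_vv(0)=6.
Local minima occur where both diagonal entries positive: (3, 0). Count: 1.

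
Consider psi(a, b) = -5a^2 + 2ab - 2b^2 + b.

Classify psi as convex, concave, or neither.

concave

psi is quadratic, so its Hessian is the constant matrix H = [[-10, 2], [2, -4]].
det(H) = 36, tr(H) = -14.
det(H) > 0 and tr(H) < 0, so H is negative definite everywhere: concave.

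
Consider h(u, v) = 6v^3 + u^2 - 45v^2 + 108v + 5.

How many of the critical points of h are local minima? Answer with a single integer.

h separates as a function of u plus a function of v, so ∇h=0 decouples.
∂h/∂u = 2u = 0 at u ∈ {0}; ∂h/∂v = 18(v - 3)(v - 2) = 0 at v ∈ {2, 3}.
The Hessian is diagonal: diag(h_uu, h_vv). Second derivatives: h_uu(0)=2; h_vv(2)=-18, h_vv(3)=18.
Local minima occur where both diagonal entries positive: (0, 3). Count: 1.

1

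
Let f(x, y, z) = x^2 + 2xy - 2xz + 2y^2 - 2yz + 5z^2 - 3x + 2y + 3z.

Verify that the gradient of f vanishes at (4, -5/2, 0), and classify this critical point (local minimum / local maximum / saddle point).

∇f = (2x + 2y - 2z - 3, 2x + 4y - 2z + 2, -2x - 2y + 10z + 3); substituting (4, -5/2, 0) gives ∇f = (0, 0, 0), so (4, -5/2, 0) is indeed a critical point.
The Hessian is constant: H = [[2, 2, -2], [2, 4, -2], [-2, -2, 10]].
Leading principal minors: Δ₁ = 2, Δ₂ = 4, Δ₃ = 32.
All leading minors are positive, so H is positive definite: a local minimum.

local minimum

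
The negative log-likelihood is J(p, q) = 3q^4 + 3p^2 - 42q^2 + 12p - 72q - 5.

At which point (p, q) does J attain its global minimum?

(-2, 3)

J(p,q) separates as A(p) + B(q) − 5, so its minimum is min A + min B − 5.
A'(p) = 6p + 12 vanishes at p ∈ {-2}; B'(q) = 12(q - 3)(q + 1)(q + 2) vanishes at q ∈ {-2, -1, 3}.
Local minima of A (where A''>0): A(-2)=-12. Local minima of B: B(-2)=24, B(3)=-351.
So the global minimum of J is A(-2) + B(3) − 5 = -12 − 351 − 5 = -368, attained at (-2, 3).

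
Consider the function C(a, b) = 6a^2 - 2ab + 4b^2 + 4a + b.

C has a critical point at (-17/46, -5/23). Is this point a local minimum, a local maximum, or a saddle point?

local minimum

The Hessian of C is constant: H = [[12, -2], [-2, 8]].
det(H) = 12·8 − (-2)² = 92.
det(H) > 0 and tr(H) = 20 > 0, so H is positive definite and the point is a local minimum.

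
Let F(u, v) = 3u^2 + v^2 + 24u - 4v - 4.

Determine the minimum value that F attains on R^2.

F(u,v) separates as P(u) + Q(v) − 4, so its minimum is min P + min Q − 4.
P'(u) = 6u + 24 vanishes at u ∈ {-4}; Q'(v) = 2v - 4 vanishes at v ∈ {2}.
Local minima of P (where P''>0): P(-4)=-48. Local minima of Q: Q(2)=-4.
So the global minimum of F is P(-4) + Q(2) − 4 = -48 − 4 − 4 = -56, attained at (-4, 2).

-56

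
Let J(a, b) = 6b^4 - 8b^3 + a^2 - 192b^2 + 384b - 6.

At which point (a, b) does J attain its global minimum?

J(a,b) separates as P(a) + Q(b) − 6, so its minimum is min P + min Q − 6.
P'(a) = 2a vanishes at a ∈ {0}; Q'(b) = 24(b - 4)(b - 1)(b + 4) vanishes at b ∈ {-4, 1, 4}.
Local minima of P (where P''>0): P(0)=0. Local minima of Q: Q(-4)=-2560, Q(4)=-512.
So the global minimum of J is P(0) + Q(-4) − 6 = 0 − 2560 − 6 = -2566, attained at (0, -4).

(0, -4)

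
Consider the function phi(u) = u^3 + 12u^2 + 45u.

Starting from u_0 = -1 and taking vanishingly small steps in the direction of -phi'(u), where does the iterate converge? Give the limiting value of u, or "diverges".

phi'(u) = 3(u + 3)(u + 5), so phi'(-1) = 24.
Gradient descent moves in the -phi' direction, i.e. u is decreasing.
The nearest critical point in that direction is u = -3, where phi'' = 6 > 0 (a local minimum). The iterate converges there.

-3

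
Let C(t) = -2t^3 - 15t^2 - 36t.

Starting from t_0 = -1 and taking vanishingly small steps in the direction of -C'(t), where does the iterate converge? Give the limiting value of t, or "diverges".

diverges

C'(t) = -6(t + 2)(t + 3), so C'(-1) = -12.
Gradient descent moves in the -C' direction, i.e. t is increasing.
There is no critical point above t=-1, and C' keeps the same sign, so the iterate runs off to +∞.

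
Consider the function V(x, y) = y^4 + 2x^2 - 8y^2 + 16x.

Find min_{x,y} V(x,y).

-48

V(x,y) separates as P(x) + Q(y), so its minimum is min P + min Q.
P'(x) = 4x + 16 vanishes at x ∈ {-4}; Q'(y) = 4y(y - 2)(y + 2) vanishes at y ∈ {-2, 0, 2}.
Local minima of P (where P''>0): P(-4)=-32. Local minima of Q: Q(-2)=-16, Q(2)=-16.
So the global minimum of V is P(-4) + Q(-2) = -32 − 16 = -48, attained at (-4, -2).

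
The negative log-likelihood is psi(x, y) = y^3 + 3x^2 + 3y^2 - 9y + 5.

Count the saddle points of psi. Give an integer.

1

psi separates as a function of x plus a function of y, so ∇psi=0 decouples.
∂psi/∂x = 6x = 0 at x ∈ {0}; ∂psi/∂y = 3(y - 1)(y + 3) = 0 at y ∈ {-3, 1}.
The Hessian is diagonal: diag(psi_xx, psi_yy). Second derivatives: psi_xx(0)=6; psi_yy(-3)=-12, psi_yy(1)=12.
Saddle points occur where the two diagonal entries have opposite signs: (0, -3). Count: 1.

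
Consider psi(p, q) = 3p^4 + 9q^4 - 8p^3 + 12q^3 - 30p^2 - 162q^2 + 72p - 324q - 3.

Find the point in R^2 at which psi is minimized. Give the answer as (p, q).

(-2, 3)

psi(p,q) separates as A(p) + B(q) − 3, so its minimum is min A + min B − 3.
A'(p) = 12(p - 3)(p - 1)(p + 2) vanishes at p ∈ {-2, 1, 3}; B'(q) = 36(q - 3)(q + 1)(q + 3) vanishes at q ∈ {-3, -1, 3}.
Local minima of A (where A''>0): A(-2)=-152, A(3)=-27. Local minima of B: B(-3)=-81, B(3)=-1377.
So the global minimum of psi is A(-2) + B(3) − 3 = -152 − 1377 − 3 = -1532, attained at (-2, 3).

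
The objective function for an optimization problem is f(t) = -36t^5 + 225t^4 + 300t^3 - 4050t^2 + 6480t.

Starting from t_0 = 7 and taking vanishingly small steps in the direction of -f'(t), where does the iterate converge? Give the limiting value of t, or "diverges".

diverges

f'(t) = -180(t - 4)(t - 3)(t - 1)(t + 3), so f'(7) = -129600.
Gradient descent moves in the -f' direction, i.e. t is increasing.
There is no critical point above t=7, and f' keeps the same sign, so the iterate runs off to +∞.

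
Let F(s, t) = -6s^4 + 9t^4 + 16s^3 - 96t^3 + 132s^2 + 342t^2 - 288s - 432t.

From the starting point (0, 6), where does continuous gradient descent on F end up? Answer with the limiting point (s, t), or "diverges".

F is separable, so gradient descent decouples: s follows -∂F/∂s, t follows -∂F/∂t.
∂F/∂s = -24(s - 4)(s - 1)(s + 3); at s=0 this is -288, so s increases.
∂F/∂t = 36(t - 4)(t - 3)(t - 1); at t=6 this is 1080, so t decreases.
s converges to its nearest critical value 1 (a local min of the s-part); t converges to 4. The iterate converges to (1, 4).

(1, 4)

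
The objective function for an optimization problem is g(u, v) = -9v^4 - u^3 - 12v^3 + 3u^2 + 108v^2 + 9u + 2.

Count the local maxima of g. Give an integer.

g separates as a function of u plus a function of v, so ∇g=0 decouples.
∂g/∂u = -3(u - 3)(u + 1) = 0 at u ∈ {-1, 3}; ∂g/∂v = -36v(v - 2)(v + 3) = 0 at v ∈ {-3, 0, 2}.
The Hessian is diagonal: diag(g_uu, g_vv). Second derivatives: g_uu(-1)=12, g_uu(3)=-12; g_vv(-3)=-540, g_vv(0)=216, g_vv(2)=-360.
Local maxima occur where both diagonal entries negative: (3, -3), (3, 2). Count: 2.

2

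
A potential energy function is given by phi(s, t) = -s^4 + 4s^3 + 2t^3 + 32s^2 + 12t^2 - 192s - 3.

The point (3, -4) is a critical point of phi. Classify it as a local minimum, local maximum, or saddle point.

The mixed partial ∂²phi/∂s∂t is 0, so the Hessian at any point is diag(phi_ss, phi_tt) = diag(4(-3s^2 + 6s + 16), 12(t + 2)).
At (3, -4): H = diag(28, -24).
The eigenvalues have opposite signs, so H is indefinite: a saddle point.

saddle point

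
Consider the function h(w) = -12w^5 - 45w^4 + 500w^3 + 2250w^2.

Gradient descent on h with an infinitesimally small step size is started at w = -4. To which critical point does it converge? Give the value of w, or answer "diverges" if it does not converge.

h'(w) = -60w(w - 5)(w + 3)(w + 5), so h'(-4) = 2160.
Gradient descent moves in the -h' direction, i.e. w is decreasing.
The nearest critical point in that direction is w = -5, where h'' = 6000 > 0 (a local minimum). The iterate converges there.

-5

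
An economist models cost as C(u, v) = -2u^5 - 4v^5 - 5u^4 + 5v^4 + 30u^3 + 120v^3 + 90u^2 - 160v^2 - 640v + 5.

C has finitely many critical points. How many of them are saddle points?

8

C separates as a function of u plus a function of v, so ∇C=0 decouples.
∂C/∂u = -10u(u - 3)(u + 2)(u + 3) = 0 at u ∈ {-3, -2, 0, 3}; ∂C/∂v = -20(v - 4)(v - 2)(v + 1)(v + 4) = 0 at v ∈ {-4, -1, 2, 4}.
The Hessian is diagonal: diag(C_uu, C_vv). Second derivatives: C_uu(-3)=180, C_uu(-2)=-100, C_uu(0)=180, C_uu(3)=-900; C_vv(-4)=2880, C_vv(-1)=-900, C_vv(2)=720, C_vv(4)=-1600.
Saddle points occur where the two diagonal entries have opposite signs: (-3, -1), (-3, 4), (-2, -4), (-2, 2), (0, -1), (0, 4), (3, -4), (3, 2). Count: 8.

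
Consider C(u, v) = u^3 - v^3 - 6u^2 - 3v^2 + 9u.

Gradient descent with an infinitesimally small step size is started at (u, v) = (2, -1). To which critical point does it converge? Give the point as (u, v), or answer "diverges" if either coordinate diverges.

(3, -2)

C is separable, so gradient descent decouples: u follows -∂C/∂u, v follows -∂C/∂v.
∂C/∂u = 3(u - 3)(u - 1); at u=2 this is -3, so u increases.
∂C/∂v = -3v(v + 2); at v=-1 this is 3, so v decreases.
u converges to its nearest critical value 3 (a local min of the u-part); v converges to -2. The iterate converges to (3, -2).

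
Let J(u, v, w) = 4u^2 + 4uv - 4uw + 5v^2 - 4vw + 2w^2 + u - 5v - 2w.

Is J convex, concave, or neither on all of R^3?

convex

J is quadratic, so its Hessian is the constant matrix H = [[8, 4, -4], [4, 10, -4], [-4, -4, 4]].
Leading principal minors: 8, 64, 96.
All positive ⇒ H ≻ 0 ⇒ convex.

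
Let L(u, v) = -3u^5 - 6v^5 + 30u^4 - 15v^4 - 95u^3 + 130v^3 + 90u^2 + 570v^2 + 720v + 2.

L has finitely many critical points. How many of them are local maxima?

4

L separates as a function of u plus a function of v, so ∇L=0 decouples.
∂L/∂u = -15u(u - 4)(u - 3)(u - 1) = 0 at u ∈ {0, 1, 3, 4}; ∂L/∂v = -30(v - 4)(v + 1)(v + 2)(v + 3) = 0 at v ∈ {-3, -2, -1, 4}.
The Hessian is diagonal: diag(L_uu, L_vv). Second derivatives: L_uu(0)=180, L_uu(1)=-90, L_uu(3)=90, L_uu(4)=-180; L_vv(-3)=420, L_vv(-2)=-180, L_vv(-1)=300, L_vv(4)=-6300.
Local maxima occur where both diagonal entries negative: (1, -2), (1, 4), (4, -2), (4, 4). Count: 4.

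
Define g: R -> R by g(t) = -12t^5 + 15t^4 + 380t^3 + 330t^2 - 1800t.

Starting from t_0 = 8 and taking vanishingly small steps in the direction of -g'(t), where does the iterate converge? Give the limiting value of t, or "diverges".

diverges

g'(t) = -60(t - 5)(t - 1)(t + 2)(t + 3), so g'(8) = -138600.
Gradient descent moves in the -g' direction, i.e. t is increasing.
There is no critical point above t=8, and g' keeps the same sign, so the iterate runs off to +∞.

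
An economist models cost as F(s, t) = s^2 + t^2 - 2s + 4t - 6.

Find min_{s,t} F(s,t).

-11

F(s,t) separates as P(s) + Q(t) − 6, so its minimum is min P + min Q − 6.
P'(s) = 2s - 2 vanishes at s ∈ {1}; Q'(t) = 2(t + 2) vanishes at t ∈ {-2}.
Local minima of P (where P''>0): P(1)=-1. Local minima of Q: Q(-2)=-4.
So the global minimum of F is P(1) + Q(-2) − 6 = -1 − 4 − 6 = -11, attained at (1, -2).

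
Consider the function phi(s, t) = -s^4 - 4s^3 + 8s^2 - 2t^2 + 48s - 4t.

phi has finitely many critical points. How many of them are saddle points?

phi separates as a function of s plus a function of t, so ∇phi=0 decouples.
∂phi/∂s = -4(s - 2)(s + 2)(s + 3) = 0 at s ∈ {-3, -2, 2}; ∂phi/∂t = -4(t + 1) = 0 at t ∈ {-1}.
The Hessian is diagonal: diag(phi_ss, phi_tt). Second derivatives: phi_ss(-3)=-20, phi_ss(-2)=16, phi_ss(2)=-80; phi_tt(-1)=-4.
Saddle points occur where the two diagonal entries have opposite signs: (-2, -1). Count: 1.

1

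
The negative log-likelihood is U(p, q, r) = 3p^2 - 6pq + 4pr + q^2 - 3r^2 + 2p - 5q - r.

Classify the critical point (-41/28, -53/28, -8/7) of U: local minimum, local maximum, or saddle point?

The Hessian is constant: H = [[6, -6, 4], [-6, 2, 0], [4, 0, -6]].
Leading principal minors: Δ₁ = 6, Δ₂ = -24, Δ₃ = 112.
The minors fit neither the all-positive nor the alternating-sign pattern, so H is indefinite: a saddle point.

saddle point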